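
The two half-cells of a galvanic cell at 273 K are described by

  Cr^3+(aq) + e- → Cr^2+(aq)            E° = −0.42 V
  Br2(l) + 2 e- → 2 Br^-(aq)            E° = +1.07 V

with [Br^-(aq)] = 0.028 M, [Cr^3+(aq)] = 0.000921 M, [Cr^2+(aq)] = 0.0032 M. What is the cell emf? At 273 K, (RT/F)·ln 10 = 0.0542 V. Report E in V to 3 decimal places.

Br₂/Br⁻ is reduced (cathode, E° = +1.07 V) and Cr³⁺/Cr²⁺ is oxidized (anode).
The standard potential is +1.07 − (−0.42) = +1.49 V and the balanced reaction transfers n = 2 electrons.
For the overall reaction Br2(l) + 2 Cr^2+(aq) → 2 Br^-(aq) + 2 Cr^3+(aq), Q = ([Br^-(aq)]^2·[Cr^3+(aq)]^2) / [Cr^2+(aq)]^2 = 6.49×10^−5, giving log Q = −4.187.
Applying E = E° − (RT ln10/nF)·log Q gives +1.49 − (0.0542/2)(−4.187) = +1.603 V.

+1.603 V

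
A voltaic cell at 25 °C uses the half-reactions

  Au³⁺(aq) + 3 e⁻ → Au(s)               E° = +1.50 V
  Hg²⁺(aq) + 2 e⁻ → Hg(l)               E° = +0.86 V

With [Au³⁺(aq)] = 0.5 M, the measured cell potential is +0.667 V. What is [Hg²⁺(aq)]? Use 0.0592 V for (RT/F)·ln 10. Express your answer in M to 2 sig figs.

With Au³⁺/Au at the cathode and Hg²⁺/Hg at the anode, E°cell = +1.50 − (+0.86) = +0.64 V (n = 6).
From the Nernst equation, log Q = n(E° − E)/0.0592 = 6·(+0.64 − (+0.667))/0.0592 = −2.736.
Balancing electrons gives 2 Au³⁺(aq) + 3 Hg(l) → 2 Au(s) + 3 Hg²⁺(aq); thus Q = [Hg²⁺(aq)]^3 / [Au³⁺(aq)]^2.
Isolating [Hg²⁺(aq)] in Q = 10^{−2.736} yields log [Hg²⁺(aq)] = −1.113, i.e. 0.077 M.

0.077 M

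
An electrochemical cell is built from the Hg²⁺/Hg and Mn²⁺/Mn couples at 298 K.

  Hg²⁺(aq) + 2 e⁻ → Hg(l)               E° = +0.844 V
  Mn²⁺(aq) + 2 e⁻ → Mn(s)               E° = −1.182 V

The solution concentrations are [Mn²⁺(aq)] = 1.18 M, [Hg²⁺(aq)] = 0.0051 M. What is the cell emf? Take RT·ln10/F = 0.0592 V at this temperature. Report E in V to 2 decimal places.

+1.96 V

Since E°(Hg²⁺/Hg) > E°(Mn²⁺/Mn), Hg²⁺/Hg serves as the cathode.
The standard potential is +0.844 − (−1.182) = +2.026 V and the balanced reaction transfers n = 2 electrons.
For the overall reaction Hg²⁺(aq) + Mn(s) → Hg(l) + Mn²⁺(aq), Q = [Mn²⁺(aq)] / [Hg²⁺(aq)] = 231, giving log Q = 2.364.
E = E° − (0.0592/n)·log Q = +2.026 − (0.0592/2)(2.364) = +1.96 V.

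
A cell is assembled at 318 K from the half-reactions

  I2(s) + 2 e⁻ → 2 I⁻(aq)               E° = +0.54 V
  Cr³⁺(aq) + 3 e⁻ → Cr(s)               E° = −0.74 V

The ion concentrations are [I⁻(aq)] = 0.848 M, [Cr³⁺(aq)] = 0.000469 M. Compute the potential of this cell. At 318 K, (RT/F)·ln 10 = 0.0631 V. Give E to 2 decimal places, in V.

Since E°(I₂/I⁻) > E°(Cr³⁺/Cr), I₂/I⁻ serves as the cathode.
The standard potential is +0.54 − (−0.74) = +1.28 V and the balanced reaction transfers n = 6 electrons.
The balanced reaction is 3 I2(s) + 2 Cr(s) → 6 I⁻(aq) + 2 Cr³⁺(aq), so Q = [I⁻(aq)]^6·[Cr³⁺(aq)]^2 = 8.18×10^−8 and log Q = −7.087.
E = E° − (0.0631/n)·log Q = +1.28 − (0.0631/6)(−7.087) = +1.35 V.

+1.35 V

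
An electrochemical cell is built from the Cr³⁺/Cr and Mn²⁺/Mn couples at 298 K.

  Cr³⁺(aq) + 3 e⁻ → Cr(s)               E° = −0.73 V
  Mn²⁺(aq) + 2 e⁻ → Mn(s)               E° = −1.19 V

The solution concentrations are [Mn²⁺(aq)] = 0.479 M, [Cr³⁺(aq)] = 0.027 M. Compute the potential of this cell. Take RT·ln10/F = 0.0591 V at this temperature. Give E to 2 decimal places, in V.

Cr³⁺/Cr is reduced (cathode, E° = −0.73 V) and Mn²⁺/Mn is oxidized (anode).
The standard potential is −0.73 − (−1.19) = +0.46 V and the balanced reaction transfers n = 6 electrons.
Balancing gives 2 Cr³⁺(aq) + 3 Mn(s) → 2 Cr(s) + 3 Mn²⁺(aq); hence Q = [Mn²⁺(aq)]^3 / [Cr³⁺(aq)]^2 = 151 (log Q = 2.178).
E = E° − (0.0591/n)·log Q = +0.46 − (0.0591/6)(2.178) = +0.44 V.

+0.44 V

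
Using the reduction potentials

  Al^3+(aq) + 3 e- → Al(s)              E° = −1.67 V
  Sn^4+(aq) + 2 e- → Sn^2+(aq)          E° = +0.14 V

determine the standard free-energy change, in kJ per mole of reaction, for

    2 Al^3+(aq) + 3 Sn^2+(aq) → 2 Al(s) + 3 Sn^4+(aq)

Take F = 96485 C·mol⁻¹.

In the reaction as written Al^3+(aq) is reduced, so the Al³⁺/Al couple is the cathode and Sn⁴⁺/Sn²⁺ is the anode.
E°cell = −1.67 − (+0.14) = −1.81 V; balancing electrons gives n = 6.
ΔG° = −nFE°cell = −(6)(96485)(−1.81) J/mol = +1048 kJ/mol.

+1048 kJ/mol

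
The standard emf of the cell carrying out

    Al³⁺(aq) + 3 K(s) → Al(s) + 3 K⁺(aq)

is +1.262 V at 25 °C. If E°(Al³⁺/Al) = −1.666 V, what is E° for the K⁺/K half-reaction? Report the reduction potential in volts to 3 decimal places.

In the reaction as written the Al³⁺/Al couple is reduced (cathode) and K⁺/K is oxidized (anode), so E°cell = E°(Al³⁺/Al) − E°(K⁺/K).
E°(K⁺/K) = E°(cathode) − E°cell = −1.666 − (+1.262) = −2.928 V.

−2.928 V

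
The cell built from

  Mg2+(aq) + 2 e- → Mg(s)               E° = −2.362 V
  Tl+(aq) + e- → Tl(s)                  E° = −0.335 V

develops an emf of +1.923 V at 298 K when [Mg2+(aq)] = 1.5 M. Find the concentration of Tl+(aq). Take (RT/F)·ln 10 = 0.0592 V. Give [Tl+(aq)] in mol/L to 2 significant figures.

With Tl⁺/Tl at the cathode and Mg²⁺/Mg at the anode, E°cell = −0.335 − (−2.362) = +2.027 V (n = 2).
Rearranging E = E° − (0.0592/n)·log Q gives log Q = 2(+2.027 − (+1.923))/0.0592 = 3.514.
For 2 Tl+(aq) + Mg(s) → 2 Tl(s) + Mg2+(aq), the reaction quotient is Q = [Mg2+(aq)] / [Tl+(aq)]^2.
Isolating [Tl+(aq)] in Q = 10^{3.514} yields log [Tl+(aq)] = −1.669, i.e. 0.021 M.

0.021 M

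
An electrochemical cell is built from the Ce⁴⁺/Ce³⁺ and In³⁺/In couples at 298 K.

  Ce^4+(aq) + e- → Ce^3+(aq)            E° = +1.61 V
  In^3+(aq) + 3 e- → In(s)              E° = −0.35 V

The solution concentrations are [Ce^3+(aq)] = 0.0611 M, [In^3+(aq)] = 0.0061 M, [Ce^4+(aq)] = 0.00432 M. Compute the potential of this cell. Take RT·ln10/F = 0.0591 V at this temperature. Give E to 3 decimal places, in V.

+1.936 V

Ce⁴⁺/Ce³⁺ is reduced (cathode, E° = +1.61 V) and In³⁺/In is oxidized (anode).
The standard potential is +1.61 − (−0.35) = +1.96 V and the balanced reaction transfers n = 3 electrons.
Balancing gives 3 Ce^4+(aq) + In(s) → 3 Ce^3+(aq) + In^3+(aq); hence Q = ([Ce^3+(aq)]^3·[In^3+(aq)]) / [Ce^4+(aq)]^3 = 17.3 (log Q = 1.237).
E = E° − (0.0591/n)·log Q = +1.96 − (0.0591/3)(1.237) = +1.936 V.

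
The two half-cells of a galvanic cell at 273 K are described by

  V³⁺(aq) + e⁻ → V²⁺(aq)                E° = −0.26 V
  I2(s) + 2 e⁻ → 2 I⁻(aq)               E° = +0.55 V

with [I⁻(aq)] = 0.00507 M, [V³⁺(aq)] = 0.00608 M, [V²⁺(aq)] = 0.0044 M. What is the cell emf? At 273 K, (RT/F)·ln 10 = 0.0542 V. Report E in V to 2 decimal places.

+0.93 V

Since E°(I₂/I⁻) > E°(V³⁺/V²⁺), I₂/I⁻ serves as the cathode.
E°cell = +0.55 − (−0.26) = +0.81 V, with n = 2 electrons transferred.
For the overall reaction I2(s) + 2 V²⁺(aq) → 2 I⁻(aq) + 2 V³⁺(aq), Q = ([I⁻(aq)]^2·[V³⁺(aq)]^2) / [V²⁺(aq)]^2 = 4.91×10^−5, giving log Q = −4.309.
Applying E = E° − (RT ln10/nF)·log Q gives +0.81 − (0.0542/2)(−4.309) = +0.93 V.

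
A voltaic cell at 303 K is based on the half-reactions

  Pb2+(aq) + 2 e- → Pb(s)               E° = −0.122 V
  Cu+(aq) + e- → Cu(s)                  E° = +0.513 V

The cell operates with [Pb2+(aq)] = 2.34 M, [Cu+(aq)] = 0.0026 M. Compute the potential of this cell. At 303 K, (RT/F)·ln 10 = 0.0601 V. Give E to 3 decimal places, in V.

+0.469 V

Cu⁺/Cu is reduced (cathode, E° = +0.513 V) and Pb²⁺/Pb is oxidized (anode).
E°cell = +0.513 − (−0.122) = +0.635 V, with n = 2 electrons transferred.
For the overall reaction 2 Cu+(aq) + Pb(s) → 2 Cu(s) + Pb2+(aq), Q = [Pb2+(aq)] / [Cu+(aq)]^2 = 3.46×10^5, giving log Q = 5.539.
By the Nernst equation, E = +0.635 − (0.0601/2)·(5.539) = +0.469 V.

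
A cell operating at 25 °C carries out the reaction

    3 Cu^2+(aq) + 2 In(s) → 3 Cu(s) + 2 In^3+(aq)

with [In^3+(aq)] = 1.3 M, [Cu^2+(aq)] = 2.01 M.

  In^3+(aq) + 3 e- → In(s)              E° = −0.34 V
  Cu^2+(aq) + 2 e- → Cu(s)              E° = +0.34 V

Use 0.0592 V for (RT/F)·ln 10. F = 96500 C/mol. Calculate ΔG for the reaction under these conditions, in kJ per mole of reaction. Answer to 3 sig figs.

−398 kJ/mol

E°cell = +0.34 − (−0.34) = +0.68 V; the balanced reaction transfers n = 6 electrons.
The reaction quotient is [In^3+(aq)]^2 / [Cu^2+(aq)]^3 = 0.208; by Nernst, E = +0.68 − (0.0592/6)(−0.682) = +0.6867 V.
Then ΔG = −nFE = −6 × 96500 × +0.6867 J/mol = −398 kJ/mol.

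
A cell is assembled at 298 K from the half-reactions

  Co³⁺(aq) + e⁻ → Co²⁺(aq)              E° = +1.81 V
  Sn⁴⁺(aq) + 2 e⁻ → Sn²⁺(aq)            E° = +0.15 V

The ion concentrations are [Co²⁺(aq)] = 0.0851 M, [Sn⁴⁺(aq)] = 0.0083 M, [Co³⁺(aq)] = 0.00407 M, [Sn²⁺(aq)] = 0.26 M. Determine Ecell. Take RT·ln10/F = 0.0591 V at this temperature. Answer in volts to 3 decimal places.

The Co³⁺/Co²⁺ couple has the more positive E°, so it is the cathode; Sn⁴⁺/Sn²⁺ is the anode.
E°cell = E°cat − E°an = +1.81 − (+0.15) = +1.66 V; n = 2.
Balancing gives 2 Co³⁺(aq) + Sn²⁺(aq) → 2 Co²⁺(aq) + Sn⁴⁺(aq); hence Q = ([Co²⁺(aq)]^2·[Sn⁴⁺(aq)]) / ([Co³⁺(aq)]^2·[Sn²⁺(aq)]) = 14 (log Q = 1.145).
Applying E = E° − (RT ln10/nF)·log Q gives +1.66 − (0.0591/2)(1.145) = +1.626 V.

+1.626 V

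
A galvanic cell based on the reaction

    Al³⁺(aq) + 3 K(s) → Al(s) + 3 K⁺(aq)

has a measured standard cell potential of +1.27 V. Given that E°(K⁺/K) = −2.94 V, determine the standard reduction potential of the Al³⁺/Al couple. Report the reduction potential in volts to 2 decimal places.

−1.67 V

In the reaction as written the Al³⁺/Al couple is reduced (cathode) and K⁺/K is oxidized (anode), so E°cell = E°(Al³⁺/Al) − E°(K⁺/K).
E°(Al³⁺/Al) = E°cell + E°(anode) = +1.27 + (−2.94) = −1.67 V.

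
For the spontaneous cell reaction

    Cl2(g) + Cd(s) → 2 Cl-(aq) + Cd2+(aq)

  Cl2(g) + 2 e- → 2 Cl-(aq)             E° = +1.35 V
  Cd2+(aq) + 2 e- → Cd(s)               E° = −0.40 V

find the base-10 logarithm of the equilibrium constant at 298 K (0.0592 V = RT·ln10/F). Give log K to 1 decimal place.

log K = 59.1

The Cl₂/Cl⁻ couple is reduced (cathode); E°cell = +1.35 − (−0.40) = +1.75 V with n = 2.
At equilibrium E = 0, so log K = nE°cell / 0.0592 = (2)(+1.75) / 0.0592 = 59.1.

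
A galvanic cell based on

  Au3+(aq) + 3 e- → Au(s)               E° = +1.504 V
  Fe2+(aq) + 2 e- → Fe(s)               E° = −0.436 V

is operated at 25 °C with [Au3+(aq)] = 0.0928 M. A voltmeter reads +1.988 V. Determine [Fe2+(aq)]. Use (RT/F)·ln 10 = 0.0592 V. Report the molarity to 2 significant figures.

With Au³⁺/Au at the cathode and Fe²⁺/Fe at the anode, E°cell = +1.504 − (−0.436) = +1.940 V (n = 6).
From the Nernst equation, log Q = n(E° − E)/0.0592 = 6·(+1.940 − (+1.988))/0.0592 = −4.865.
For 2 Au3+(aq) + 3 Fe(s) → 2 Au(s) + 3 Fe2+(aq), the reaction quotient is Q = [Fe2+(aq)]^3 / [Au3+(aq)]^2.
Substituting the known concentrations and solving, log [Fe2+(aq)] = −2.310 and [Fe2+(aq)] = 0.0049 M.

0.0049 M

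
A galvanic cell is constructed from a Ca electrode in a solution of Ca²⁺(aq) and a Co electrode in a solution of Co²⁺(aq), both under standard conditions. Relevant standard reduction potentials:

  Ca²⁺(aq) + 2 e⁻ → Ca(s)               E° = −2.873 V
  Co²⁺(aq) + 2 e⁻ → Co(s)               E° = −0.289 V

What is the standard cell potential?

+2.584 V

Of the two couples in this cell, the one with the more positive reduction potential is reduced at the cathode: here that is Co²⁺/Co (−0.289 V); Ca²⁺/Ca (−2.873 V) is the anode.
E°cell = E°(cathode) − E°(anode) = −0.289 − (−2.873) = +2.584 V.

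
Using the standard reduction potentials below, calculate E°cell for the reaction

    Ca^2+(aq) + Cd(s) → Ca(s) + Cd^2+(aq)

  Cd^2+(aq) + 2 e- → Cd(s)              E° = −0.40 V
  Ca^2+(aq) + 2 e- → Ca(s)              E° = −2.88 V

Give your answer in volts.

−2.48 V

Ca^2+(aq) gains electrons, so the Ca²⁺/Ca couple is the cathode; the Cd²⁺/Cd couple is the anode.
E°cell = E°(cathode) − E°(anode) = −2.88 − (−0.40) = −2.48 V.
The negative E°cell means the reaction is non-spontaneous in the direction written.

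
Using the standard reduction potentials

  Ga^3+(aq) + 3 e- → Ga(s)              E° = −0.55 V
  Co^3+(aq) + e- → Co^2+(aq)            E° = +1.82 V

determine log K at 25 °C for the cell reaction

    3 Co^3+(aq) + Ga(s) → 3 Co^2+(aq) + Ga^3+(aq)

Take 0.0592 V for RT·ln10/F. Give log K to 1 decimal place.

log K = 120.1

The Co³⁺/Co²⁺ couple is reduced (cathode); E°cell = +1.82 − (−0.55) = +2.37 V with n = 3.
At equilibrium E = 0, so log K = nE°cell / 0.0592 = (3)(+2.37) / 0.0592 = 120.1.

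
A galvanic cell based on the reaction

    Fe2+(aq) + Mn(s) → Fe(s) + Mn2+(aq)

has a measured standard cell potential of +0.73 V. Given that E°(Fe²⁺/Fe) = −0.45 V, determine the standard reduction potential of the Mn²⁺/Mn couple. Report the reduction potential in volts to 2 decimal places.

−1.18 V

In the reaction as written the Fe²⁺/Fe couple is reduced (cathode) and Mn²⁺/Mn is oxidized (anode), so E°cell = E°(Fe²⁺/Fe) − E°(Mn²⁺/Mn).
E°(Mn²⁺/Mn) = E°(cathode) − E°cell = −0.45 − (+0.73) = −1.18 V.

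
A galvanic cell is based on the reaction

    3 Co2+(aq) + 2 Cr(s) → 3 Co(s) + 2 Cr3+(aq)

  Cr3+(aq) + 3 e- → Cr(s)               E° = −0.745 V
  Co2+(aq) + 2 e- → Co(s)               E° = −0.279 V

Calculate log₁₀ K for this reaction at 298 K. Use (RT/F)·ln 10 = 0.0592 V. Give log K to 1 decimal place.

log K = 47.2

The Co²⁺/Co couple is reduced (cathode); E°cell = −0.279 − (−0.745) = +0.466 V with n = 6.
At equilibrium E = 0, so log K = nE°cell / 0.0592 = (6)(+0.466) / 0.0592 = 47.2.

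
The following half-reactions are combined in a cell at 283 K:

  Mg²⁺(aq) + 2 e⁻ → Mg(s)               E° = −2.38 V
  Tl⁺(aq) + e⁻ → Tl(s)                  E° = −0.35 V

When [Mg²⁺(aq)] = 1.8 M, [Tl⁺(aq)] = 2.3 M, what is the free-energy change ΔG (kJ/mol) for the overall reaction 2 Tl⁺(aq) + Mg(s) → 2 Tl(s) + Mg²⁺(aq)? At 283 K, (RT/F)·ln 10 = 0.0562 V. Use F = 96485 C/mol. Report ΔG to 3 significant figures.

The standard cell potential is −0.35 − (−2.38) = +2.03 V, with n = 2 electrons in the balanced equation.
Q = [Mg²⁺(aq)] / [Tl⁺(aq)]^2 = 0.34, so log Q = −0.468 and E = +2.03 − (0.0562/2)(−0.468) = +2.0432 V.
Finally ΔG = −nFE = −(2)(96485 C/mol)(+2.0432 V) = −394 kJ/mol.

−394 kJ/mol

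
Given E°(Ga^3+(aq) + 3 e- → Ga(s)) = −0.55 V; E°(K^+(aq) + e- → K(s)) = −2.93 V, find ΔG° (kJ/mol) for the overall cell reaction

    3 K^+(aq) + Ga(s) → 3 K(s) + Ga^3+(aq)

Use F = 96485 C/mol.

In the reaction as written K^+(aq) is reduced, so the K⁺/K couple is the cathode and Ga³⁺/Ga is the anode.
E°cell = −2.93 − (−0.55) = −2.38 V; balancing electrons gives n = 3.
ΔG° = −nFE°cell = −(3)(96485)(−2.38) J/mol = +689 kJ/mol.

+689 kJ/mol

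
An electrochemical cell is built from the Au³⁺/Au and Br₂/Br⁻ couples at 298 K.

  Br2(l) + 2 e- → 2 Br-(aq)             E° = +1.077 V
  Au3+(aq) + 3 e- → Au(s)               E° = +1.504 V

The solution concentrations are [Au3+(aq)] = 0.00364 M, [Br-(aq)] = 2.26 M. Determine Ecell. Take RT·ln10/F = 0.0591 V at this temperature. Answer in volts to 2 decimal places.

The Au³⁺/Au couple has the more positive E°, so it is the cathode; Br₂/Br⁻ is the anode.
E°cell = +1.504 − (+1.077) = +0.427 V, with n = 6 electrons transferred.
Balancing gives 2 Au3+(aq) + 6 Br-(aq) → 2 Au(s) + 3 Br2(l); hence Q = 1 / ([Au3+(aq)]^2·[Br-(aq)]^6) = 566 (log Q = 2.753).
Applying E = E° − (RT ln10/nF)·log Q gives +0.427 − (0.0591/6)(2.753) = +0.40 V.

+0.40 V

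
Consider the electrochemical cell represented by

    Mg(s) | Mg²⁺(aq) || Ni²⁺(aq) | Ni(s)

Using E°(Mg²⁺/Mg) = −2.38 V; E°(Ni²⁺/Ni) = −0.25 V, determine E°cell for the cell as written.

+2.13 V

By convention the left-hand electrode in cell notation is the anode (oxidation) and the right-hand electrode is the cathode (reduction).
E°cell = E°(right) − E°(left) = −0.25 − (−2.38) = +2.13 V.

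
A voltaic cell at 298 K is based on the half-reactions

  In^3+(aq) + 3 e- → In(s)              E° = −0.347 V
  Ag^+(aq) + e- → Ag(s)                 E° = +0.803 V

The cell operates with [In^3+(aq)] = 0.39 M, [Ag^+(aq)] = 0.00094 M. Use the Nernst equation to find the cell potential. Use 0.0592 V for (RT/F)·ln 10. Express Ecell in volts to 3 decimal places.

+0.979 V

Since E°(Ag⁺/Ag) > E°(In³⁺/In), Ag⁺/Ag serves as the cathode.
E°cell = +0.803 − (−0.347) = +1.150 V, with n = 3 electrons transferred.
The balanced reaction is 3 Ag^+(aq) + In(s) → 3 Ag(s) + In^3+(aq), so Q = [In^3+(aq)] / [Ag^+(aq)]^3 = 4.7×10^8 and log Q = 8.672.
E = E° − (0.0592/n)·log Q = +1.150 − (0.0592/3)(8.672) = +0.979 V.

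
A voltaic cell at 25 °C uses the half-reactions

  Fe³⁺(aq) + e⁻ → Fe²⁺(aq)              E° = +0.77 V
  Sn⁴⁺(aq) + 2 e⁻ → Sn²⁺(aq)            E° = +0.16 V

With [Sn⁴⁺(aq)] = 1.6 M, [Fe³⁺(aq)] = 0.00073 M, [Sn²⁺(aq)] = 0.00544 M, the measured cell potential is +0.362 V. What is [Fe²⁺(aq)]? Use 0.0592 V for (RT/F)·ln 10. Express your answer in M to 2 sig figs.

0.66 M

The Fe³⁺/Fe²⁺ couple has the larger reduction potential, so it is the cathode: E°cell = +0.77 − (+0.16) = +0.61 V and n = 2.
Since E = E° − (0.0592/n)·log Q, log Q = n(E° − E)/0.0592 = 8.378.
For 2 Fe³⁺(aq) + Sn²⁺(aq) → 2 Fe²⁺(aq) + Sn⁴⁺(aq), the reaction quotient is Q = ([Fe²⁺(aq)]^2·[Sn⁴⁺(aq)]) / ([Fe³⁺(aq)]^2·[Sn²⁺(aq)]).
Solving for the unknown gives log [Fe²⁺(aq)] = −0.182, so [Fe²⁺(aq)] ≈ 0.66 M.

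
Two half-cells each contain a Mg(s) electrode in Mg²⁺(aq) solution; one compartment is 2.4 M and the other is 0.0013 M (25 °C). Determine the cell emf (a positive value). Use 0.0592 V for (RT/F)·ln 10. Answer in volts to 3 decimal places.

0.097 V

For a concentration cell E°cell = 0, since both electrodes use the same couple.
The compartment with the higher Mg²⁺(aq) concentration (2.4 M) acts as the cathode; ions are reduced there and produced at the dilute (0.0013 M) anode.
With n = 2, Ecell = −(0.0592/2)·log([dilute]/[conc]) = −(0.0592/2)·log(0.0013/2.4) = +0.097 V.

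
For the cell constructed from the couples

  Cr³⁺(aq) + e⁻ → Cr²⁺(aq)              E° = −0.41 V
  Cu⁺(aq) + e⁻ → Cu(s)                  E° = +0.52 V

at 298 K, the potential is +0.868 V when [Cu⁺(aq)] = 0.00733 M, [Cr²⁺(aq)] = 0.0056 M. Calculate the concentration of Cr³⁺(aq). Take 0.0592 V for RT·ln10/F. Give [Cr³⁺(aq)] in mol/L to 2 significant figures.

With Cu⁺/Cu at the cathode and Cr³⁺/Cr²⁺ at the anode, E°cell = +0.52 − (−0.41) = +0.93 V (n = 1).
Rearranging E = E° − (0.0592/n)·log Q gives log Q = 1(+0.93 − (+0.868))/0.0592 = 1.047.
The balanced reaction is Cu⁺(aq) + Cr²⁺(aq) → Cu(s) + Cr³⁺(aq), so Q = [Cr³⁺(aq)] / ([Cu⁺(aq)]·[Cr²⁺(aq)]).
Solving for the unknown gives log [Cr³⁺(aq)] = −3.340, so [Cr³⁺(aq)] ≈ 0.00046 M.

0.00046 M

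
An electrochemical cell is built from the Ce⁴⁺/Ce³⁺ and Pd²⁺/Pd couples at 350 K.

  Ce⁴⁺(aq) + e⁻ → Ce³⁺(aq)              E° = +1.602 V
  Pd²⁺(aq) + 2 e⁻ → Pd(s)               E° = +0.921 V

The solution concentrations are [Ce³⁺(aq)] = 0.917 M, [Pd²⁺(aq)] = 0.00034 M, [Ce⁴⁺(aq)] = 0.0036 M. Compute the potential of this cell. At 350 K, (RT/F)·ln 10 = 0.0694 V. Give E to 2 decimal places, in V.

+0.63 V

Ce⁴⁺/Ce³⁺ is reduced (cathode, E° = +1.602 V) and Pd²⁺/Pd is oxidized (anode).
E°cell = +1.602 − (+0.921) = +0.681 V, with n = 2 electrons transferred.
Balancing gives 2 Ce⁴⁺(aq) + Pd(s) → 2 Ce³⁺(aq) + Pd²⁺(aq); hence Q = ([Ce³⁺(aq)]^2·[Pd²⁺(aq)]) / [Ce⁴⁺(aq)]^2 = 22.1 (log Q = 1.344).
By the Nernst equation, E = +0.681 − (0.0694/2)·(1.344) = +0.63 V.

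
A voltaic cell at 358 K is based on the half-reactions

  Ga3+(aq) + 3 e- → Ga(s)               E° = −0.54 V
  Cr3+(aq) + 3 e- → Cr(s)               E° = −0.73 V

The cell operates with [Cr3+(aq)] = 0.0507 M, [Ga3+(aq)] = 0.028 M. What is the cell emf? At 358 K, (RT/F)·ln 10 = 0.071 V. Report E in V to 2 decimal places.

+0.18 V

Since E°(Ga³⁺/Ga) > E°(Cr³⁺/Cr), Ga³⁺/Ga serves as the cathode.
E°cell = E°cat − E°an = −0.54 − (−0.73) = +0.19 V; n = 3.
For the overall reaction Ga3+(aq) + Cr(s) → Ga(s) + Cr3+(aq), Q = [Cr3+(aq)] / [Ga3+(aq)] = 1.81, giving log Q = 0.258.
By the Nernst equation, E = +0.19 − (0.071/3)·(0.258) = +0.18 V.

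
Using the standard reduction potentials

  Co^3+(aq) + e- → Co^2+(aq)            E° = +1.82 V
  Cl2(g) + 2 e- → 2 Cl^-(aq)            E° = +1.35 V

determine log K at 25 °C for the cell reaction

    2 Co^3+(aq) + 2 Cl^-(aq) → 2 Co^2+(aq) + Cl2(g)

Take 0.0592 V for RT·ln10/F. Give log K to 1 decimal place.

The Co³⁺/Co²⁺ couple is reduced (cathode); E°cell = +1.82 − (+1.35) = +0.47 V with n = 2.
At equilibrium E = 0, so log K = nE°cell / 0.0592 = (2)(+0.47) / 0.0592 = 15.9.

log K = 15.9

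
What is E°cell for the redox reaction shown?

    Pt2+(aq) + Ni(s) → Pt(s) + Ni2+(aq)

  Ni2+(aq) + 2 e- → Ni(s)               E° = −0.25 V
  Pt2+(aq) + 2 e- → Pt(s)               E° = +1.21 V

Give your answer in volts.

In the reaction as written, Pt2+(aq) is reduced (cathode) and Ni2+(aq) is produced by oxidation at the anode.
E°cell = E°(cathode) − E°(anode) = +1.21 − (−0.25) = +1.46 V.
The positive value indicates the reaction is spontaneous as written.

+1.46 V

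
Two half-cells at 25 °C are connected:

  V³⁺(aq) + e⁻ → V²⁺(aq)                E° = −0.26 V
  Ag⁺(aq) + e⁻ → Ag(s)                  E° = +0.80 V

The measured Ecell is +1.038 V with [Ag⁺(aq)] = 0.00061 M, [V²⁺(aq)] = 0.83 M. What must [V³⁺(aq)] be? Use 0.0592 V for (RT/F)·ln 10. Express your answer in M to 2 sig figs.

Ag⁺/Ag is the cathode (higher E°); E°cell = +0.80 − (−0.26) = +1.06 V with n = 1.
From the Nernst equation, log Q = n(E° − E)/0.0592 = 1·(+1.06 − (+1.038))/0.0592 = 0.372.
The balanced reaction is Ag⁺(aq) + V²⁺(aq) → Ag(s) + V³⁺(aq), so Q = [V³⁺(aq)] / ([Ag⁺(aq)]·[V²⁺(aq)]).
Substituting the known concentrations and solving, log [V³⁺(aq)] = −2.924 and [V³⁺(aq)] = 0.0012 M.

0.0012 M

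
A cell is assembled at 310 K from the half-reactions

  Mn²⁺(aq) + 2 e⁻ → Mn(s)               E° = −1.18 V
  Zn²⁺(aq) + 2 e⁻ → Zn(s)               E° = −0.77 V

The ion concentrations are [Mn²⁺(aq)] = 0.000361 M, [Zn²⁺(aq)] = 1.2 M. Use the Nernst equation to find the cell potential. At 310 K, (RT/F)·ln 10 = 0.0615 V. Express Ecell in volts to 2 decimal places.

Zn²⁺/Zn is reduced (cathode, E° = −0.77 V) and Mn²⁺/Mn is oxidized (anode).
The standard potential is −0.77 − (−1.18) = +0.41 V and the balanced reaction transfers n = 2 electrons.
The balanced reaction is Zn²⁺(aq) + Mn(s) → Zn(s) + Mn²⁺(aq), so Q = [Mn²⁺(aq)] / [Zn²⁺(aq)] = 0.000301 and log Q = −3.522.
E = E° − (0.0615/n)·log Q = +0.41 − (0.0615/2)(−3.522) = +0.52 V.

+0.52 V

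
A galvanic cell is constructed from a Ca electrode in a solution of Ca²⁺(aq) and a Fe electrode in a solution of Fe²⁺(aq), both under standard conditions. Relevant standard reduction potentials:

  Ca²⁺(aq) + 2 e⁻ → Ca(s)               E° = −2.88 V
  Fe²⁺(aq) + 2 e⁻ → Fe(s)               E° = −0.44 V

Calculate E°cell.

The Fe²⁺/Fe couple has the higher E°, so Fe ion is reduced (cathode) and Ca is oxidized (anode).
E°cell = E°(cathode) − E°(anode) = −0.44 − (−2.88) = +2.44 V.

+2.44 V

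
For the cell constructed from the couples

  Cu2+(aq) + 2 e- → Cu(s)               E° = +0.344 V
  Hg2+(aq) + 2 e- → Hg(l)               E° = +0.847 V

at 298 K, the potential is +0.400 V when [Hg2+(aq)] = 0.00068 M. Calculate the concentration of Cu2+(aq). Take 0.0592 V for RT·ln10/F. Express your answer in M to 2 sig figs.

The Hg²⁺/Hg couple has the larger reduction potential, so it is the cathode: E°cell = +0.847 − (+0.344) = +0.503 V and n = 2.
Rearranging E = E° − (0.0592/n)·log Q gives log Q = 2(+0.503 − (+0.400))/0.0592 = 3.480.
The balanced reaction is Hg2+(aq) + Cu(s) → Hg(l) + Cu2+(aq), so Q = [Cu2+(aq)] / [Hg2+(aq)].
Substituting the known concentrations and solving, log [Cu2+(aq)] = 0.313 and [Cu2+(aq)] = 2.1 M.

2.1 M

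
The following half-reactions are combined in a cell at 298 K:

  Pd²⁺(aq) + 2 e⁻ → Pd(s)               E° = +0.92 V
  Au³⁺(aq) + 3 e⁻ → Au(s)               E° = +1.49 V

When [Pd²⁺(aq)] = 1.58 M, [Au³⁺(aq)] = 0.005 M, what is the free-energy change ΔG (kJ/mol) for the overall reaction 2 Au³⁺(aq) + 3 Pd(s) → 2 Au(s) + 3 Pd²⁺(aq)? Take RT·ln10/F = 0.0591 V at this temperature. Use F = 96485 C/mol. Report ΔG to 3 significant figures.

−300 kJ/mol

With Au³⁺/Au reduced at the cathode, E°cell = +1.49 − (+0.92) = +0.57 V and n = 6.
Q = [Pd²⁺(aq)]^3 / [Au³⁺(aq)]^2 = 1.58×10^5, so log Q = 5.198 and E = +0.57 − (0.0591/6)(5.198) = +0.5188 V.
Then ΔG = −nFE = −6 × 96485 × +0.5188 J/mol = −300 kJ/mol.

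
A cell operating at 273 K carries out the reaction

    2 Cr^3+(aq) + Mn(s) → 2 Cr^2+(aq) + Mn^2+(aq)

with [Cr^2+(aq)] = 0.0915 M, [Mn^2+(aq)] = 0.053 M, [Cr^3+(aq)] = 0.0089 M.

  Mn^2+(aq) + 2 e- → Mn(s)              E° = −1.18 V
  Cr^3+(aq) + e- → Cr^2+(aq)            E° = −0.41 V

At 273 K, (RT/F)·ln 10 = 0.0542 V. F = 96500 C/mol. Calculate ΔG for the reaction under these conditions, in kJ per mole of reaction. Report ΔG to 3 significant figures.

The standard cell potential is −0.41 − (−1.18) = +0.77 V, with n = 2 electrons in the balanced equation.
The reaction quotient is ([Cr^2+(aq)]^2·[Mn^2+(aq)]) / [Cr^3+(aq)]^2 = 5.6; by Nernst, E = +0.77 − (0.0542/2)(0.748) = +0.7497 V.
Then ΔG = −nFE = −2 × 96500 × +0.7497 J/mol = −145 kJ/mol.

−145 kJ/mol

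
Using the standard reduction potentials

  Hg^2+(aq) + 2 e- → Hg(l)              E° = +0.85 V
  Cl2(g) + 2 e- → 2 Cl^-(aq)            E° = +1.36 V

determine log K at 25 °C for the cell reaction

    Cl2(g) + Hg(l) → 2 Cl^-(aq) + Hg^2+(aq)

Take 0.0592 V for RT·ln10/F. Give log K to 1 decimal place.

log K = 17.2

The Cl₂/Cl⁻ couple is reduced (cathode); E°cell = +1.36 − (+0.85) = +0.51 V with n = 2.
At equilibrium E = 0, so log K = nE°cell / 0.0592 = (2)(+0.51) / 0.0592 = 17.2.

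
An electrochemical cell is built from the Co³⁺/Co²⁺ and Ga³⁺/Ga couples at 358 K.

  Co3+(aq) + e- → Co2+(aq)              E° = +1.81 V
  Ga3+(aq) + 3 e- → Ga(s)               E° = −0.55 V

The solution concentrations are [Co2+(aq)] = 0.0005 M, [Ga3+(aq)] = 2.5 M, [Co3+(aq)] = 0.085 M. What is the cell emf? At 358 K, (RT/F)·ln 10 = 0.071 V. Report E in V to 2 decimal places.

+2.51 V

Co³⁺/Co²⁺ is reduced (cathode, E° = +1.81 V) and Ga³⁺/Ga is oxidized (anode).
E°cell = E°cat − E°an = +1.81 − (−0.55) = +2.36 V; n = 3.
Balancing gives 3 Co3+(aq) + Ga(s) → 3 Co2+(aq) + Ga3+(aq); hence Q = ([Co2+(aq)]^3·[Ga3+(aq)]) / [Co3+(aq)]^3 = 5.09×10^−7 (log Q = −6.293).
E = E° − (0.071/n)·log Q = +2.36 − (0.071/3)(−6.293) = +2.51 V.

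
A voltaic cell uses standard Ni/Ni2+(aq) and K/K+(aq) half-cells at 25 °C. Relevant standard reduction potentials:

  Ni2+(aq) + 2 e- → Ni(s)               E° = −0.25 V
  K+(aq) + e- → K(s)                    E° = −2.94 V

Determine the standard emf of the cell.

+2.69 V

Of the two couples in this cell, the one with the more positive reduction potential is reduced at the cathode: here that is Ni²⁺/Ni (−0.25 V); K⁺/K (−2.94 V) is the anode.
E°cell = E°(cathode) − E°(anode) = −0.25 − (−2.94) = +2.69 V.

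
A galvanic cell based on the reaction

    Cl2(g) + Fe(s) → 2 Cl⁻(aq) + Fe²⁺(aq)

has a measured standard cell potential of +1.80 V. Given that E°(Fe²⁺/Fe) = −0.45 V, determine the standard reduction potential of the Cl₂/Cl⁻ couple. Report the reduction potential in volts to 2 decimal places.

In the reaction as written the Cl₂/Cl⁻ couple is reduced (cathode) and Fe²⁺/Fe is oxidized (anode), so E°cell = E°(Cl₂/Cl⁻) − E°(Fe²⁺/Fe).
E°(Cl₂/Cl⁻) = E°cell + E°(anode) = +1.80 + (−0.45) = +1.35 V.

+1.35 V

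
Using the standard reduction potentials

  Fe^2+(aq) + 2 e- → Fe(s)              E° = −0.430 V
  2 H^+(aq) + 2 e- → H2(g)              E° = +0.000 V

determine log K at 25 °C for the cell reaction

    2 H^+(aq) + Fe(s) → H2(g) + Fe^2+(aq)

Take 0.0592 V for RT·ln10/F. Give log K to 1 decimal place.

The 2H⁺/H₂ couple is reduced (cathode); E°cell = +0.000 − (−0.430) = +0.430 V with n = 2.
At equilibrium E = 0, so log K = nE°cell / 0.0592 = (2)(+0.430) / 0.0592 = 14.5.

log K = 14.5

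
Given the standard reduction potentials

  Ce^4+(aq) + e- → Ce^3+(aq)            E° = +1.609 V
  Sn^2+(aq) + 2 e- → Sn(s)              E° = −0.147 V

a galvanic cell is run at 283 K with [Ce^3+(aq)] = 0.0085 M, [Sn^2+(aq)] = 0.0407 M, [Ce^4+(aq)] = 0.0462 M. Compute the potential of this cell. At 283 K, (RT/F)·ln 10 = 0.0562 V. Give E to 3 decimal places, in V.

+1.836 V

Since E°(Ce⁴⁺/Ce³⁺) > E°(Sn²⁺/Sn), Ce⁴⁺/Ce³⁺ serves as the cathode.
The standard potential is +1.609 − (−0.147) = +1.756 V and the balanced reaction transfers n = 2 electrons.
The balanced reaction is 2 Ce^4+(aq) + Sn(s) → 2 Ce^3+(aq) + Sn^2+(aq), so Q = ([Ce^3+(aq)]^2·[Sn^2+(aq)]) / [Ce^4+(aq)]^2 = 0.00138 and log Q = −2.861.
Applying E = E° − (RT ln10/nF)·log Q gives +1.756 − (0.0562/2)(−2.861) = +1.836 V.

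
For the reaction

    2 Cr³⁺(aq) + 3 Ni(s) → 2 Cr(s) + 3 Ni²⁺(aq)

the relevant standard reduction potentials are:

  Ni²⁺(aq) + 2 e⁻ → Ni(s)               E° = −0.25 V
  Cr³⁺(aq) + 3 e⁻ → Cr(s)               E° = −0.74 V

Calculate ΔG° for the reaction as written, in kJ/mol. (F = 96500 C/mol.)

In the reaction as written Cr³⁺(aq) is reduced, so the Cr³⁺/Cr couple is the cathode and Ni²⁺/Ni is the anode.
E°cell = −0.74 − (−0.25) = −0.49 V; balancing electrons gives n = 6.
ΔG° = −nFE°cell = −(6)(96500)(−0.49) J/mol = +284 kJ/mol.

+284 kJ/mol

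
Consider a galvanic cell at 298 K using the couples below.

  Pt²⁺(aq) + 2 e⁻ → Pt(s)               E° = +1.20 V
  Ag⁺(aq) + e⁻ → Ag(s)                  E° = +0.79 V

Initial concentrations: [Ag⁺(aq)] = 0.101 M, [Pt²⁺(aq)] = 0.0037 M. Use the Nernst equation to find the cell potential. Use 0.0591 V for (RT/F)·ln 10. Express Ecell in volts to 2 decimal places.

The Pt²⁺/Pt couple has the more positive E°, so it is the cathode; Ag⁺/Ag is the anode.
The standard potential is +1.20 − (+0.79) = +0.41 V and the balanced reaction transfers n = 2 electrons.
Balancing gives Pt²⁺(aq) + 2 Ag(s) → Pt(s) + 2 Ag⁺(aq); hence Q = [Ag⁺(aq)]^2 / [Pt²⁺(aq)] = 2.76 (log Q = 0.440).
Applying E = E° − (RT ln10/nF)·log Q gives +0.41 − (0.0591/2)(0.440) = +0.40 V.

+0.40 V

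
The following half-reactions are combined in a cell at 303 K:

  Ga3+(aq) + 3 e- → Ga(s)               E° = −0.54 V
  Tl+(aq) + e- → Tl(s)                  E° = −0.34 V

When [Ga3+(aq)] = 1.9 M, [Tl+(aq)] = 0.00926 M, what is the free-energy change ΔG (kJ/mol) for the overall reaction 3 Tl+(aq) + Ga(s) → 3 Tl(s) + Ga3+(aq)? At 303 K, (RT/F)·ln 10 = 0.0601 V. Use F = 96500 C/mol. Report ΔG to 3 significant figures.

The standard cell potential is −0.34 − (−0.54) = +0.20 V, with n = 3 electrons in the balanced equation.
Q = [Ga3+(aq)] / [Tl+(aq)]^3 = 2.39×10^6, so log Q = 6.379 and E = +0.20 − (0.0601/3)(6.379) = +0.0722 V.
ΔG = −nFE = −(3)(96500)(+0.0722) J/mol = −20.9 kJ/mol.

−20.9 kJ/mol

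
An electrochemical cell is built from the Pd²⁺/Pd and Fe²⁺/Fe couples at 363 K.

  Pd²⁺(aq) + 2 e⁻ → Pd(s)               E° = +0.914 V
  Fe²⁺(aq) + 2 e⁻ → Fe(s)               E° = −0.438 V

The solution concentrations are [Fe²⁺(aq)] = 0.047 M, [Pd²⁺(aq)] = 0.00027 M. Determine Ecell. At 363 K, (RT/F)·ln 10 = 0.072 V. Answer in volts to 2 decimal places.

+1.27 V

Since E°(Pd²⁺/Pd) > E°(Fe²⁺/Fe), Pd²⁺/Pd serves as the cathode.
E°cell = E°cat − E°an = +0.914 − (−0.438) = +1.352 V; n = 2.
The balanced reaction is Pd²⁺(aq) + Fe(s) → Pd(s) + Fe²⁺(aq), so Q = [Fe²⁺(aq)] / [Pd²⁺(aq)] = 174 and log Q = 2.241.
E = E° − (0.072/n)·log Q = +1.352 − (0.072/2)(2.241) = +1.27 V.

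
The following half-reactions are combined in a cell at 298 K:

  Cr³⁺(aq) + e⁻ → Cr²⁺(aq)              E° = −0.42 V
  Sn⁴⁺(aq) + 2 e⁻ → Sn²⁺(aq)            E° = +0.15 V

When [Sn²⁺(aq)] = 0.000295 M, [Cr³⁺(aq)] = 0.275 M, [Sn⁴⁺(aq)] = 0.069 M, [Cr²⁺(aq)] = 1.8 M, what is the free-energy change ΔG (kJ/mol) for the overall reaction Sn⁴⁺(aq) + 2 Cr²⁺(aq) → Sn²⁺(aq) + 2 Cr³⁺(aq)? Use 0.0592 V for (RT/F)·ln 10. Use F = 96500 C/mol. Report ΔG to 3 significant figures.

−133 kJ/mol

With Sn⁴⁺/Sn²⁺ reduced at the cathode, E°cell = +0.15 − (−0.42) = +0.57 V and n = 2.
The reaction quotient is ([Sn²⁺(aq)]·[Cr³⁺(aq)]^2) / ([Sn⁴⁺(aq)]·[Cr²⁺(aq)]^2) = 9.98×10^−5; by Nernst, E = +0.57 − (0.0592/2)(−4.001) = +0.6884 V.
Finally ΔG = −nFE = −(2)(96500 C/mol)(+0.6884 V) = −133 kJ/mol.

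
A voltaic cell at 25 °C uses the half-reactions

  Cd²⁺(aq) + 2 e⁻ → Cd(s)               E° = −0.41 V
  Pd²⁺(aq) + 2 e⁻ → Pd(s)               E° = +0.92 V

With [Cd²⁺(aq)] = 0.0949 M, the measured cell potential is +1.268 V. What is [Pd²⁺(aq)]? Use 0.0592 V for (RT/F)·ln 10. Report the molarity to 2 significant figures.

0.00076 M

Pd²⁺/Pd is the cathode (higher E°); E°cell = +0.92 − (−0.41) = +1.33 V with n = 2.
Rearranging E = E° − (0.0592/n)·log Q gives log Q = 2(+1.33 − (+1.268))/0.0592 = 2.095.
The balanced reaction is Pd²⁺(aq) + Cd(s) → Pd(s) + Cd²⁺(aq), so Q = [Cd²⁺(aq)] / [Pd²⁺(aq)].
Isolating [Pd²⁺(aq)] in Q = 10^{2.095} yields log [Pd²⁺(aq)] = −3.118, i.e. 0.00076 M.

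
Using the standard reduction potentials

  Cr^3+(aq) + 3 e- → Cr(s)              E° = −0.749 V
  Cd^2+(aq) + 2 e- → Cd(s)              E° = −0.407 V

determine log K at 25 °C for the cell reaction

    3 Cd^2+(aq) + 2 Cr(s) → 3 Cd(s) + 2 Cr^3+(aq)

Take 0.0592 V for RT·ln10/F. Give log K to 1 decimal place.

The Cd²⁺/Cd couple is reduced (cathode); E°cell = −0.407 − (−0.749) = +0.342 V with n = 6.
At equilibrium E = 0, so log K = nE°cell / 0.0592 = (6)(+0.342) / 0.0592 = 34.7.

log K = 34.7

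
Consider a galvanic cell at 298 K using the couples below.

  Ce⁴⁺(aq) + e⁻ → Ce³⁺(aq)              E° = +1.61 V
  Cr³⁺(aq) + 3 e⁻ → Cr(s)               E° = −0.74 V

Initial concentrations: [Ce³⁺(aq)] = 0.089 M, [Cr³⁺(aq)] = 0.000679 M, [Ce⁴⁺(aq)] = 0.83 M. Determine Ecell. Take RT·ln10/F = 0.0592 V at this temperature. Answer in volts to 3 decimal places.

+2.470 V

The Ce⁴⁺/Ce³⁺ couple has the more positive E°, so it is the cathode; Cr³⁺/Cr is the anode.
E°cell = E°cat − E°an = +1.61 − (−0.74) = +2.35 V; n = 3.
For the overall reaction 3 Ce⁴⁺(aq) + Cr(s) → 3 Ce³⁺(aq) + Cr³⁺(aq), Q = ([Ce³⁺(aq)]^3·[Cr³⁺(aq)]) / [Ce⁴⁺(aq)]^3 = 8.37×10^−7, giving log Q = −6.077.
By the Nernst equation, E = +2.35 − (0.0592/3)·(−6.077) = +2.470 V.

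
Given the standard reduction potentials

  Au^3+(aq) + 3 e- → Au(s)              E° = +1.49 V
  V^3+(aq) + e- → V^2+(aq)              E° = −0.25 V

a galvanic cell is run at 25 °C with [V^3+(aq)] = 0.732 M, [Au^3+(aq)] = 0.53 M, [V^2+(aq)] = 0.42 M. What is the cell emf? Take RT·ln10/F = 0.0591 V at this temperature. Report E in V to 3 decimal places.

The Au³⁺/Au couple has the more positive E°, so it is the cathode; V³⁺/V²⁺ is the anode.
The standard potential is +1.49 − (−0.25) = +1.74 V and the balanced reaction transfers n = 3 electrons.
Balancing gives Au^3+(aq) + 3 V^2+(aq) → Au(s) + 3 V^3+(aq); hence Q = [V^3+(aq)]^3 / ([Au^3+(aq)]·[V^2+(aq)]^3) = 9.99 (log Q = 1.000).
E = E° − (0.0591/n)·log Q = +1.74 − (0.0591/3)(1.000) = +1.720 V.

+1.720 V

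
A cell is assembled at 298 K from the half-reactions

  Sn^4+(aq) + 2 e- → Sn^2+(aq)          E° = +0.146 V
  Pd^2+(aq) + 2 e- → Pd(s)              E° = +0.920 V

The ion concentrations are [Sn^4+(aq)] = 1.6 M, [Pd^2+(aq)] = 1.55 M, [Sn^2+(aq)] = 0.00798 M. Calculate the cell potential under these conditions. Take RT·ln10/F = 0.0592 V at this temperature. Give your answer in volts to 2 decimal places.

+0.71 V

Since E°(Pd²⁺/Pd) > E°(Sn⁴⁺/Sn²⁺), Pd²⁺/Pd serves as the cathode.
E°cell = +0.920 − (+0.146) = +0.774 V, with n = 2 electrons transferred.
Balancing gives Pd^2+(aq) + Sn^2+(aq) → Pd(s) + Sn^4+(aq); hence Q = [Sn^4+(aq)] / ([Pd^2+(aq)]·[Sn^2+(aq)]) = 129 (log Q = 2.112).
E = E° − (0.0592/n)·log Q = +0.774 − (0.0592/2)(2.112) = +0.71 V.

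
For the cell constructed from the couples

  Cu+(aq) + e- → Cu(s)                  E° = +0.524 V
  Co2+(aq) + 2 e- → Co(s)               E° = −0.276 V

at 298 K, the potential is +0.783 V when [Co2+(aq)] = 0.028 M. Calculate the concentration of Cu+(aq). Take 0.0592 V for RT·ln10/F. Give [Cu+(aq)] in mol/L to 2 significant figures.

Cu⁺/Cu is the cathode (higher E°); E°cell = +0.524 − (−0.276) = +0.800 V with n = 2.
Since E = E° − (0.0592/n)·log Q, log Q = n(E° − E)/0.0592 = 0.574.
For 2 Cu+(aq) + Co(s) → 2 Cu(s) + Co2+(aq), the reaction quotient is Q = [Co2+(aq)] / [Cu+(aq)]^2.
Solving for the unknown gives log [Cu+(aq)] = −1.063, so [Cu+(aq)] ≈ 0.086 M.

0.086 M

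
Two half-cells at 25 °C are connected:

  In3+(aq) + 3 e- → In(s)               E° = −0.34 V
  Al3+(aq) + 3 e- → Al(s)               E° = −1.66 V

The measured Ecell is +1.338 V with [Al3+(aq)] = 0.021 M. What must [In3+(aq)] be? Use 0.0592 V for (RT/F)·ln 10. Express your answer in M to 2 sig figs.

0.17 M

With In³⁺/In at the cathode and Al³⁺/Al at the anode, E°cell = −0.34 − (−1.66) = +1.32 V (n = 3).
Since E = E° − (0.0592/n)·log Q, log Q = n(E° − E)/0.0592 = −0.912.
The balanced reaction is In3+(aq) + Al(s) → In(s) + Al3+(aq), so Q = [Al3+(aq)] / [In3+(aq)].
Solving for the unknown gives log [In3+(aq)] = −0.766, so [In3+(aq)] ≈ 0.17 M.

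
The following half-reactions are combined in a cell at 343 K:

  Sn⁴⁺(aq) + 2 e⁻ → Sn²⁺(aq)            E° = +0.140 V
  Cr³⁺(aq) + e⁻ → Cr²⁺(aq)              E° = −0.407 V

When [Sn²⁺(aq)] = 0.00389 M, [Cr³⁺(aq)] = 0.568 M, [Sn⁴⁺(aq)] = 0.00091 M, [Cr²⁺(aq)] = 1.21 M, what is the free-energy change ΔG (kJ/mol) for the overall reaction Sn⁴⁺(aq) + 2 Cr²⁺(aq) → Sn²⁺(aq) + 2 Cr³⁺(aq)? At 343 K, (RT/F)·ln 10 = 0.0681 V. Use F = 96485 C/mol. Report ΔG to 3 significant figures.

With Sn⁴⁺/Sn²⁺ reduced at the cathode, E°cell = +0.140 − (−0.407) = +0.547 V and n = 2.
The reaction quotient is ([Sn²⁺(aq)]·[Cr³⁺(aq)]^2) / ([Sn⁴⁺(aq)]·[Cr²⁺(aq)]^2) = 0.942; by Nernst, E = +0.547 − (0.0681/2)(−0.026) = +0.5479 V.
Finally ΔG = −nFE = −(2)(96485 C/mol)(+0.5479 V) = −106 kJ/mol.

−106 kJ/mol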